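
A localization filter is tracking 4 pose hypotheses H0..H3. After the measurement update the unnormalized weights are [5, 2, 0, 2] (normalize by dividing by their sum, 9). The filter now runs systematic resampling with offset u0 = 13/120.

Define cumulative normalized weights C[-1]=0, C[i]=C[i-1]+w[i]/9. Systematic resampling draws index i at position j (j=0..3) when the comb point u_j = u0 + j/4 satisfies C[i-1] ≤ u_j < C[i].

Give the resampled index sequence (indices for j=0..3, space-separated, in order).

C = [5/9, 7/9, 7/9, 1]
j=0: u_0=13/120 ∈ [0, 5/9) → index 0
j=1: u_1=43/120 ∈ [0, 5/9) → index 0
j=2: u_2=73/120 ∈ [5/9, 7/9) → index 1
j=3: u_3=103/120 ∈ [7/9, 1) → index 3

0 0 1 3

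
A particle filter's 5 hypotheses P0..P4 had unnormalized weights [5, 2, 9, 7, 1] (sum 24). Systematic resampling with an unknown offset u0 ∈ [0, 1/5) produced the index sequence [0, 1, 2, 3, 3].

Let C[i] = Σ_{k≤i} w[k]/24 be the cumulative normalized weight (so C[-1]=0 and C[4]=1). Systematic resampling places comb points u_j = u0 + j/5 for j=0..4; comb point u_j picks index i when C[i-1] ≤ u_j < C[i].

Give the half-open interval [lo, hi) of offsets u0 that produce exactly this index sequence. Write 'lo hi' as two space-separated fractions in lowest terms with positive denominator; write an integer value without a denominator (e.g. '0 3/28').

C = [5/24, 7/24, 2/3, 23/24, 1]
j=0 picked index 0: u0 ∈ [0, 5/24)
j=1 picked index 1: u0 ∈ [1/120, 11/120)
j=2 picked index 2: u0 ∈ [-13/120, 4/15)
j=3 picked index 3: u0 ∈ [1/15, 43/120)
j=4 picked index 3: u0 ∈ [-2/15, 19/120)
intersection: [1/15, 11/120)

1/15 11/120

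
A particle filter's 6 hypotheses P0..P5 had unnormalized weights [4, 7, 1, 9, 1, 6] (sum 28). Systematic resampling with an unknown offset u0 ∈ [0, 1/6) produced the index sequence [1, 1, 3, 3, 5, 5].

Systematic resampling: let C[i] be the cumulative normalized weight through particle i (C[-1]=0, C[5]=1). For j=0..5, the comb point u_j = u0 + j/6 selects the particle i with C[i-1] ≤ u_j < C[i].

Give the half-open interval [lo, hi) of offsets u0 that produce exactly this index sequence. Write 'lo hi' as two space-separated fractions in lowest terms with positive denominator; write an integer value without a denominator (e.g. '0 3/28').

1/7 1/6

C = [1/7, 11/28, 3/7, 3/4, 11/14, 1]
j=0 picked index 1: u0 ∈ [1/7, 11/28)
j=1 picked index 1: u0 ∈ [-1/42, 19/84)
j=2 picked index 3: u0 ∈ [2/21, 5/12)
j=3 picked index 3: u0 ∈ [-1/14, 1/4)
j=4 picked index 5: u0 ∈ [5/42, 1/3)
j=5 picked index 5: u0 ∈ [-1/21, 1/6)
intersection: [1/7, 1/6)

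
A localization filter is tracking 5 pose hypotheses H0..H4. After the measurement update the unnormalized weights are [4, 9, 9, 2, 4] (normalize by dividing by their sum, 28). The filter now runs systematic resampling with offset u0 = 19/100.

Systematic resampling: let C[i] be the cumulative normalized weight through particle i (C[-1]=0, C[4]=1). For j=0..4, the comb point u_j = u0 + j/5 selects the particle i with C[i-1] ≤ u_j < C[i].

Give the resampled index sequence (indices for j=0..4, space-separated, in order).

1 1 2 3 4

C = [1/7, 13/28, 11/14, 6/7, 1]
j=0: u_0=19/100 ∈ [1/7, 13/28) → index 1
j=1: u_1=39/100 ∈ [1/7, 13/28) → index 1
j=2: u_2=59/100 ∈ [13/28, 11/14) → index 2
j=3: u_3=79/100 ∈ [11/14, 6/7) → index 3
j=4: u_4=99/100 ∈ [6/7, 1) → index 4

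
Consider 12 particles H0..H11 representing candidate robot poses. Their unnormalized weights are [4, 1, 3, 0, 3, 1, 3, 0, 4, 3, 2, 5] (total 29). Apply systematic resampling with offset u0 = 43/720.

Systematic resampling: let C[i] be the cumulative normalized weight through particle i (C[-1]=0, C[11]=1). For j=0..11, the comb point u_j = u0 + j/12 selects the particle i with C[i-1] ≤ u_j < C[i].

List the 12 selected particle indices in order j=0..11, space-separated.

C = [4/29, 5/29, 8/29, 8/29, 11/29, 12/29, 15/29, 15/29, 19/29, 22/29, 24/29, 1]
j=0: u_0=43/720 ∈ [0, 4/29) → index 0
j=1: u_1=103/720 ∈ [4/29, 5/29) → index 1
j=2: u_2=163/720 ∈ [5/29, 8/29) → index 2
j=3: u_3=223/720 ∈ [8/29, 11/29) → index 4
j=4: u_4=283/720 ∈ [11/29, 12/29) → index 5
j=5: u_5=343/720 ∈ [12/29, 15/29) → index 6
j=6: u_6=403/720 ∈ [15/29, 19/29) → index 8
j=7: u_7=463/720 ∈ [15/29, 19/29) → index 8
j=8: u_8=523/720 ∈ [19/29, 22/29) → index 9
j=9: u_9=583/720 ∈ [22/29, 24/29) → index 10
j=10: u_10=643/720 ∈ [24/29, 1) → index 11
j=11: u_11=703/720 ∈ [24/29, 1) → index 11

0 1 2 4 5 6 8 8 9 10 11 11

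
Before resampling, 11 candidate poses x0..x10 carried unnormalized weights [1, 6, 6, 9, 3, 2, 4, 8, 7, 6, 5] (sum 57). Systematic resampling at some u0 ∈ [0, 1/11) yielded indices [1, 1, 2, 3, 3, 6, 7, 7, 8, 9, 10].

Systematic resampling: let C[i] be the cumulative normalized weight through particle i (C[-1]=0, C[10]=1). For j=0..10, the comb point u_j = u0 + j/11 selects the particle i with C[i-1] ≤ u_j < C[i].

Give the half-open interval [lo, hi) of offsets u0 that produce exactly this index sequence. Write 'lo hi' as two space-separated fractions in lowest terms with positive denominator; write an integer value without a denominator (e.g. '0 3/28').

4/209 14/627

C = [1/57, 7/57, 13/57, 22/57, 25/57, 9/19, 31/57, 13/19, 46/57, 52/57, 1]
j=0 picked index 1: u0 ∈ [1/57, 7/57)
j=1 picked index 1: u0 ∈ [-46/627, 20/627)
j=2 picked index 2: u0 ∈ [-37/627, 29/627)
j=3 picked index 3: u0 ∈ [-28/627, 71/627)
j=4 picked index 3: u0 ∈ [-85/627, 14/627)
j=5 picked index 6: u0 ∈ [4/209, 56/627)
j=6 picked index 7: u0 ∈ [-1/627, 29/209)
j=7 picked index 7: u0 ∈ [-58/627, 10/209)
j=8 picked index 8: u0 ∈ [-9/209, 50/627)
j=9 picked index 9: u0 ∈ [-7/627, 59/627)
j=10 picked index 10: u0 ∈ [2/627, 1/11)
intersection: [4/209, 14/627)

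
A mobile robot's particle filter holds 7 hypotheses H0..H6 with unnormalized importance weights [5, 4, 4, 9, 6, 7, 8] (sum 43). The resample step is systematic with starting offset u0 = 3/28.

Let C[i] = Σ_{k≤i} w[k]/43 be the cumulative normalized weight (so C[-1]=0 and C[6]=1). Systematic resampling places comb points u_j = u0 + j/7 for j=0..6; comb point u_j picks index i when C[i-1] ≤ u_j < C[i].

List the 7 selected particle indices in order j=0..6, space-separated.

C = [5/43, 9/43, 13/43, 22/43, 28/43, 35/43, 1]
j=0: u_0=3/28 ∈ [0, 5/43) → index 0
j=1: u_1=1/4 ∈ [9/43, 13/43) → index 2
j=2: u_2=11/28 ∈ [13/43, 22/43) → index 3
j=3: u_3=15/28 ∈ [22/43, 28/43) → index 4
j=4: u_4=19/28 ∈ [28/43, 35/43) → index 5
j=5: u_5=23/28 ∈ [35/43, 1) → index 6
j=6: u_6=27/28 ∈ [35/43, 1) → index 6

0 2 3 4 5 6 6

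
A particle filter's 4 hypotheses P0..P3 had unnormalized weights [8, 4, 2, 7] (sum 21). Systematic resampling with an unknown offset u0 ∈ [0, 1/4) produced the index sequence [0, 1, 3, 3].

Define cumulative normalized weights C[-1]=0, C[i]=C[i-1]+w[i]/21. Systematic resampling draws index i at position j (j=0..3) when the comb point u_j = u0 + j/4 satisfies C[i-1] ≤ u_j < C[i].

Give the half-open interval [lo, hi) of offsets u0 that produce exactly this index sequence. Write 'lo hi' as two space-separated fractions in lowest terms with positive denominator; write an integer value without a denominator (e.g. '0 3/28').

C = [8/21, 4/7, 2/3, 1]
j=0 picked index 0: u0 ∈ [0, 8/21)
j=1 picked index 1: u0 ∈ [11/84, 9/28)
j=2 picked index 3: u0 ∈ [1/6, 1/2)
j=3 picked index 3: u0 ∈ [-1/12, 1/4)
intersection: [1/6, 1/4)

1/6 1/4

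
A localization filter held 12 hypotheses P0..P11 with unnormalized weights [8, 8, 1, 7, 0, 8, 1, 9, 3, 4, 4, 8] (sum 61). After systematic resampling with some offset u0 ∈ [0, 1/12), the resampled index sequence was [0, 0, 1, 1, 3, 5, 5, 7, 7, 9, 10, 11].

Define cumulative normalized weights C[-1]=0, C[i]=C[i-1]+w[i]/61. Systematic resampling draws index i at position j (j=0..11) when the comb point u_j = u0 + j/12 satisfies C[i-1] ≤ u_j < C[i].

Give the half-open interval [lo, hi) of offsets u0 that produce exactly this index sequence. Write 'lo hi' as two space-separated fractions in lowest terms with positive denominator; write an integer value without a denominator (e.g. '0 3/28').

0 3/244

C = [8/61, 16/61, 17/61, 24/61, 24/61, 32/61, 33/61, 42/61, 45/61, 49/61, 53/61, 1]
j=0 picked index 0: u0 ∈ [0, 8/61)
j=1 picked index 0: u0 ∈ [-1/12, 35/732)
j=2 picked index 1: u0 ∈ [-13/366, 35/366)
j=3 picked index 1: u0 ∈ [-29/244, 3/244)
j=4 picked index 3: u0 ∈ [-10/183, 11/183)
j=5 picked index 5: u0 ∈ [-17/732, 79/732)
j=6 picked index 5: u0 ∈ [-13/122, 3/122)
j=7 picked index 7: u0 ∈ [-31/732, 77/732)
j=8 picked index 7: u0 ∈ [-23/183, 4/183)
j=9 picked index 9: u0 ∈ [-3/244, 13/244)
j=10 picked index 10: u0 ∈ [-11/366, 13/366)
j=11 picked index 11: u0 ∈ [-35/732, 1/12)
intersection: [0, 3/244)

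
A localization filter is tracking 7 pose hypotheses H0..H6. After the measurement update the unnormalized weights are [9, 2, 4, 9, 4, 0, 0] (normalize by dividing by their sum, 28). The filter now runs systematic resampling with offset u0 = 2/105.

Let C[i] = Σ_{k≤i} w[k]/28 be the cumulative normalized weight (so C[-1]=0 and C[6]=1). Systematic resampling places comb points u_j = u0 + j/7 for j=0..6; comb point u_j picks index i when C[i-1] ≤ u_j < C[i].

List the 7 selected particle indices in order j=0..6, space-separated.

0 0 0 2 3 3 4

C = [9/28, 11/28, 15/28, 6/7, 1, 1, 1]
j=0: u_0=2/105 ∈ [0, 9/28) → index 0
j=1: u_1=17/105 ∈ [0, 9/28) → index 0
j=2: u_2=32/105 ∈ [0, 9/28) → index 0
j=3: u_3=47/105 ∈ [11/28, 15/28) → index 2
j=4: u_4=62/105 ∈ [15/28, 6/7) → index 3
j=5: u_5=11/15 ∈ [15/28, 6/7) → index 3
j=6: u_6=92/105 ∈ [6/7, 1) → index 4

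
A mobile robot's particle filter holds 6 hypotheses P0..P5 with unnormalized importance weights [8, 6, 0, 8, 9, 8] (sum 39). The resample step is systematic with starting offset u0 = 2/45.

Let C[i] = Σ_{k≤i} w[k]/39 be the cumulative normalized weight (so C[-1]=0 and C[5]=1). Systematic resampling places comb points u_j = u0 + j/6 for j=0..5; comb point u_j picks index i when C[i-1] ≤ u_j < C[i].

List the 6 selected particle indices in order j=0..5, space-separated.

0 1 3 3 4 5

C = [8/39, 14/39, 14/39, 22/39, 31/39, 1]
j=0: u_0=2/45 ∈ [0, 8/39) → index 0
j=1: u_1=19/90 ∈ [8/39, 14/39) → index 1
j=2: u_2=17/45 ∈ [14/39, 22/39) → index 3
j=3: u_3=49/90 ∈ [14/39, 22/39) → index 3
j=4: u_4=32/45 ∈ [22/39, 31/39) → index 4
j=5: u_5=79/90 ∈ [31/39, 1) → index 5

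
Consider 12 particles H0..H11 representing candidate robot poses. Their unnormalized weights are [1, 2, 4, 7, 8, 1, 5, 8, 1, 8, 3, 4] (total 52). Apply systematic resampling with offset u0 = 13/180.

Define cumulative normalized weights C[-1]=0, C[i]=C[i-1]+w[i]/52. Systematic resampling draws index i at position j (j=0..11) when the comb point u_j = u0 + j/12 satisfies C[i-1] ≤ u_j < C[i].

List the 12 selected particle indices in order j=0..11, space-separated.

C = [1/52, 3/52, 7/52, 7/26, 11/26, 23/52, 7/13, 9/13, 37/52, 45/52, 12/13, 1]
j=0: u_0=13/180 ∈ [3/52, 7/52) → index 2
j=1: u_1=7/45 ∈ [7/52, 7/26) → index 3
j=2: u_2=43/180 ∈ [7/52, 7/26) → index 3
j=3: u_3=29/90 ∈ [7/26, 11/26) → index 4
j=4: u_4=73/180 ∈ [7/26, 11/26) → index 4
j=5: u_5=22/45 ∈ [23/52, 7/13) → index 6
j=6: u_6=103/180 ∈ [7/13, 9/13) → index 7
j=7: u_7=59/90 ∈ [7/13, 9/13) → index 7
j=8: u_8=133/180 ∈ [37/52, 45/52) → index 9
j=9: u_9=37/45 ∈ [37/52, 45/52) → index 9
j=10: u_10=163/180 ∈ [45/52, 12/13) → index 10
j=11: u_11=89/90 ∈ [12/13, 1) → index 11

2 3 3 4 4 6 7 7 9 9 10 11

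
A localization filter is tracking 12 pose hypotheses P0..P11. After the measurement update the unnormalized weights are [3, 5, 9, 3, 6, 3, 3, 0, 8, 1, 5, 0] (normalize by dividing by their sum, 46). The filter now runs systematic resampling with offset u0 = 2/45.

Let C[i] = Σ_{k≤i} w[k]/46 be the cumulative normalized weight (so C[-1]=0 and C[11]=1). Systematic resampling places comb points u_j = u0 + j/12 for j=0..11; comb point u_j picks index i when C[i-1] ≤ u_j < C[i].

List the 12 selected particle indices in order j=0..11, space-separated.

0 1 2 2 3 4 4 5 8 8 9 10

C = [3/46, 4/23, 17/46, 10/23, 13/23, 29/46, 16/23, 16/23, 20/23, 41/46, 1, 1]
j=0: u_0=2/45 ∈ [0, 3/46) → index 0
j=1: u_1=23/180 ∈ [3/46, 4/23) → index 1
j=2: u_2=19/90 ∈ [4/23, 17/46) → index 2
j=3: u_3=53/180 ∈ [4/23, 17/46) → index 2
j=4: u_4=17/45 ∈ [17/46, 10/23) → index 3
j=5: u_5=83/180 ∈ [10/23, 13/23) → index 4
j=6: u_6=49/90 ∈ [10/23, 13/23) → index 4
j=7: u_7=113/180 ∈ [13/23, 29/46) → index 5
j=8: u_8=32/45 ∈ [16/23, 20/23) → index 8
j=9: u_9=143/180 ∈ [16/23, 20/23) → index 8
j=10: u_10=79/90 ∈ [20/23, 41/46) → index 9
j=11: u_11=173/180 ∈ [41/46, 1) → index 10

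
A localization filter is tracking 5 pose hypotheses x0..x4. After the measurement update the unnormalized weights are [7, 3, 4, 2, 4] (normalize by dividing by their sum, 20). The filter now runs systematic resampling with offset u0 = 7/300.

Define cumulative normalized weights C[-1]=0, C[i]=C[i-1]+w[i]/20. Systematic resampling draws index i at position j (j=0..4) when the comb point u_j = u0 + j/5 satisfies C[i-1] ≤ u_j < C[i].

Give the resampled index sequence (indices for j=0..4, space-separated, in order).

C = [7/20, 1/2, 7/10, 4/5, 1]
j=0: u_0=7/300 ∈ [0, 7/20) → index 0
j=1: u_1=67/300 ∈ [0, 7/20) → index 0
j=2: u_2=127/300 ∈ [7/20, 1/2) → index 1
j=3: u_3=187/300 ∈ [1/2, 7/10) → index 2
j=4: u_4=247/300 ∈ [4/5, 1) → index 4

0 0 1 2 4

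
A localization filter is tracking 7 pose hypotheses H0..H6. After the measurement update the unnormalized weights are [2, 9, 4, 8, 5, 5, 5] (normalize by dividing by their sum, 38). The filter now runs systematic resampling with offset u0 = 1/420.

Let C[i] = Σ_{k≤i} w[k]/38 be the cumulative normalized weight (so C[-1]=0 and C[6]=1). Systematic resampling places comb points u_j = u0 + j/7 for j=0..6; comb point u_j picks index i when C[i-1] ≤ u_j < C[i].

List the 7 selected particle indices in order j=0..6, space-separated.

C = [1/19, 11/38, 15/38, 23/38, 14/19, 33/38, 1]
j=0: u_0=1/420 ∈ [0, 1/19) → index 0
j=1: u_1=61/420 ∈ [1/19, 11/38) → index 1
j=2: u_2=121/420 ∈ [1/19, 11/38) → index 1
j=3: u_3=181/420 ∈ [15/38, 23/38) → index 3
j=4: u_4=241/420 ∈ [15/38, 23/38) → index 3
j=5: u_5=43/60 ∈ [23/38, 14/19) → index 4
j=6: u_6=361/420 ∈ [14/19, 33/38) → index 5

0 1 1 3 3 4 5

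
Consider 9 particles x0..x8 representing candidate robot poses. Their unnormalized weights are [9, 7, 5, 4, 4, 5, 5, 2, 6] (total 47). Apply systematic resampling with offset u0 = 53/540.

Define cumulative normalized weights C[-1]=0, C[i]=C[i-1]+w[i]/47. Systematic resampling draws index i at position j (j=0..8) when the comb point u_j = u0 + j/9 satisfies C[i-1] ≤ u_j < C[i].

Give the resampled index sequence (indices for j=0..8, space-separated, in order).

0 1 1 2 4 5 6 8 8

C = [9/47, 16/47, 21/47, 25/47, 29/47, 34/47, 39/47, 41/47, 1]
j=0: u_0=53/540 ∈ [0, 9/47) → index 0
j=1: u_1=113/540 ∈ [9/47, 16/47) → index 1
j=2: u_2=173/540 ∈ [9/47, 16/47) → index 1
j=3: u_3=233/540 ∈ [16/47, 21/47) → index 2
j=4: u_4=293/540 ∈ [25/47, 29/47) → index 4
j=5: u_5=353/540 ∈ [29/47, 34/47) → index 5
j=6: u_6=413/540 ∈ [34/47, 39/47) → index 6
j=7: u_7=473/540 ∈ [41/47, 1) → index 8
j=8: u_8=533/540 ∈ [41/47, 1) → index 8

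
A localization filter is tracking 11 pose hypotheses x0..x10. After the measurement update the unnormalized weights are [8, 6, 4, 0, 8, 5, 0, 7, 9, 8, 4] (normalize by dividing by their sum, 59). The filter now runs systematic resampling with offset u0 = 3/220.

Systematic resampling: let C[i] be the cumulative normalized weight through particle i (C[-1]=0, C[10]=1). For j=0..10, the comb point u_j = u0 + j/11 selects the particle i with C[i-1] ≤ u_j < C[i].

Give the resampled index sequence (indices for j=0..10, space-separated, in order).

C = [8/59, 14/59, 18/59, 18/59, 26/59, 31/59, 31/59, 38/59, 47/59, 55/59, 1]
j=0: u_0=3/220 ∈ [0, 8/59) → index 0
j=1: u_1=23/220 ∈ [0, 8/59) → index 0
j=2: u_2=43/220 ∈ [8/59, 14/59) → index 1
j=3: u_3=63/220 ∈ [14/59, 18/59) → index 2
j=4: u_4=83/220 ∈ [18/59, 26/59) → index 4
j=5: u_5=103/220 ∈ [26/59, 31/59) → index 5
j=6: u_6=123/220 ∈ [31/59, 38/59) → index 7
j=7: u_7=13/20 ∈ [38/59, 47/59) → index 8
j=8: u_8=163/220 ∈ [38/59, 47/59) → index 8
j=9: u_9=183/220 ∈ [47/59, 55/59) → index 9
j=10: u_10=203/220 ∈ [47/59, 55/59) → index 9

0 0 1 2 4 5 7 8 8 9 9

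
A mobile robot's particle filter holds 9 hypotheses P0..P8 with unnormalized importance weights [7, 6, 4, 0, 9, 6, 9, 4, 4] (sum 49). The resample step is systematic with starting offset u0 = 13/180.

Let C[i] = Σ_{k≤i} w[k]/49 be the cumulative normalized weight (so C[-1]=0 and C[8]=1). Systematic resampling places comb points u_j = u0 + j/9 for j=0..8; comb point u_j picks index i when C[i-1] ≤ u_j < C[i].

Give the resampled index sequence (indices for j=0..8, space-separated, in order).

C = [1/7, 13/49, 17/49, 17/49, 26/49, 32/49, 41/49, 45/49, 1]
j=0: u_0=13/180 ∈ [0, 1/7) → index 0
j=1: u_1=11/60 ∈ [1/7, 13/49) → index 1
j=2: u_2=53/180 ∈ [13/49, 17/49) → index 2
j=3: u_3=73/180 ∈ [17/49, 26/49) → index 4
j=4: u_4=31/60 ∈ [17/49, 26/49) → index 4
j=5: u_5=113/180 ∈ [26/49, 32/49) → index 5
j=6: u_6=133/180 ∈ [32/49, 41/49) → index 6
j=7: u_7=17/20 ∈ [41/49, 45/49) → index 7
j=8: u_8=173/180 ∈ [45/49, 1) → index 8

0 1 2 4 4 5 6 7 8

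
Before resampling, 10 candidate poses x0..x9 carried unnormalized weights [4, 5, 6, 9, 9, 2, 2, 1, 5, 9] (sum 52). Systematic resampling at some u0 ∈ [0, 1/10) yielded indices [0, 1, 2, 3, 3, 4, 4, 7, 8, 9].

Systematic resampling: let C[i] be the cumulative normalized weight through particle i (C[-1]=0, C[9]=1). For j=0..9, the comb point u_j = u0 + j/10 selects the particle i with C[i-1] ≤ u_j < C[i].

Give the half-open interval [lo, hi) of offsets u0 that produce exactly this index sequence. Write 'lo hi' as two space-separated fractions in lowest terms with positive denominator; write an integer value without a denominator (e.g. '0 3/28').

C = [1/13, 9/52, 15/52, 6/13, 33/52, 35/52, 37/52, 19/26, 43/52, 1]
j=0 picked index 0: u0 ∈ [0, 1/13)
j=1 picked index 1: u0 ∈ [-3/130, 19/260)
j=2 picked index 2: u0 ∈ [-7/260, 23/260)
j=3 picked index 3: u0 ∈ [-3/260, 21/130)
j=4 picked index 3: u0 ∈ [-29/260, 4/65)
j=5 picked index 4: u0 ∈ [-1/26, 7/52)
j=6 picked index 4: u0 ∈ [-9/65, 9/260)
j=7 picked index 7: u0 ∈ [3/260, 2/65)
j=8 picked index 8: u0 ∈ [-9/130, 7/260)
j=9 picked index 9: u0 ∈ [-19/260, 1/10)
intersection: [3/260, 7/260)

3/260 7/260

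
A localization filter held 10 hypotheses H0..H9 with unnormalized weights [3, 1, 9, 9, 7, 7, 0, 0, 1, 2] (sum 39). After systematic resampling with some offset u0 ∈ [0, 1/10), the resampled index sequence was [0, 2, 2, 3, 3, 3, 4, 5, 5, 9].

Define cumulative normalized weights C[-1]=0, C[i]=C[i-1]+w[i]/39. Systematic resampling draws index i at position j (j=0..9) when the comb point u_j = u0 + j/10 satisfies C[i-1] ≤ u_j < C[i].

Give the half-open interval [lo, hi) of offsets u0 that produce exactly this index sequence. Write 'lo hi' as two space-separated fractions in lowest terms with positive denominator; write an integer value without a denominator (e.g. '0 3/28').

19/390 5/78

C = [1/13, 4/39, 1/3, 22/39, 29/39, 12/13, 12/13, 12/13, 37/39, 1]
j=0 picked index 0: u0 ∈ [0, 1/13)
j=1 picked index 2: u0 ∈ [1/390, 7/30)
j=2 picked index 2: u0 ∈ [-19/195, 2/15)
j=3 picked index 3: u0 ∈ [1/30, 103/390)
j=4 picked index 3: u0 ∈ [-1/15, 32/195)
j=5 picked index 3: u0 ∈ [-1/6, 5/78)
j=6 picked index 4: u0 ∈ [-7/195, 28/195)
j=7 picked index 5: u0 ∈ [17/390, 29/130)
j=8 picked index 5: u0 ∈ [-11/195, 8/65)
j=9 picked index 9: u0 ∈ [19/390, 1/10)
intersection: [19/390, 5/78)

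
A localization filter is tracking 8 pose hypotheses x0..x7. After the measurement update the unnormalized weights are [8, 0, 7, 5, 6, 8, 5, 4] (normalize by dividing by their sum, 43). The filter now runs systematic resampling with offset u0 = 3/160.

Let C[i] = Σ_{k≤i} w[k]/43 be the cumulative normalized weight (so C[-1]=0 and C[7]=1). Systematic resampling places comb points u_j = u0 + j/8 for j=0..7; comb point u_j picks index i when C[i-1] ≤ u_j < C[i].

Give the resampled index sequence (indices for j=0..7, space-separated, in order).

0 0 2 3 4 5 5 6

C = [8/43, 8/43, 15/43, 20/43, 26/43, 34/43, 39/43, 1]
j=0: u_0=3/160 ∈ [0, 8/43) → index 0
j=1: u_1=23/160 ∈ [0, 8/43) → index 0
j=2: u_2=43/160 ∈ [8/43, 15/43) → index 2
j=3: u_3=63/160 ∈ [15/43, 20/43) → index 3
j=4: u_4=83/160 ∈ [20/43, 26/43) → index 4
j=5: u_5=103/160 ∈ [26/43, 34/43) → index 5
j=6: u_6=123/160 ∈ [26/43, 34/43) → index 5
j=7: u_7=143/160 ∈ [34/43, 39/43) → index 6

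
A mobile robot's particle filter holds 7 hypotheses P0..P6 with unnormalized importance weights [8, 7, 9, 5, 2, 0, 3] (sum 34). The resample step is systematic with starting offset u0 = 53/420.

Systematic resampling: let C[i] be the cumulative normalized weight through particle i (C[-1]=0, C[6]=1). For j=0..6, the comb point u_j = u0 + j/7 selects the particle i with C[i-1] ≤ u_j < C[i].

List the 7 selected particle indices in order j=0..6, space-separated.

C = [4/17, 15/34, 12/17, 29/34, 31/34, 31/34, 1]
j=0: u_0=53/420 ∈ [0, 4/17) → index 0
j=1: u_1=113/420 ∈ [4/17, 15/34) → index 1
j=2: u_2=173/420 ∈ [4/17, 15/34) → index 1
j=3: u_3=233/420 ∈ [15/34, 12/17) → index 2
j=4: u_4=293/420 ∈ [15/34, 12/17) → index 2
j=5: u_5=353/420 ∈ [12/17, 29/34) → index 3
j=6: u_6=59/60 ∈ [31/34, 1) → index 6

0 1 1 2 2 3 6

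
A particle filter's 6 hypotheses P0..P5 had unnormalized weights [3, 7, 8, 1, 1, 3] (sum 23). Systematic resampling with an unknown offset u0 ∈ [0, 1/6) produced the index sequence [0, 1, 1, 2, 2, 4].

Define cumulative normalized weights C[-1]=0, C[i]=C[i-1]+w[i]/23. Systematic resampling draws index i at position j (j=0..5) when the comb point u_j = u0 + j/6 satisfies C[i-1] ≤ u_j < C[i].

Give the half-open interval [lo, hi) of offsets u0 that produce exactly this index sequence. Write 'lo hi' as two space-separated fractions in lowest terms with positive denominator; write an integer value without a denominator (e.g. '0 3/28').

C = [3/23, 10/23, 18/23, 19/23, 20/23, 1]
j=0 picked index 0: u0 ∈ [0, 3/23)
j=1 picked index 1: u0 ∈ [-5/138, 37/138)
j=2 picked index 1: u0 ∈ [-14/69, 7/69)
j=3 picked index 2: u0 ∈ [-3/46, 13/46)
j=4 picked index 2: u0 ∈ [-16/69, 8/69)
j=5 picked index 4: u0 ∈ [-1/138, 5/138)
intersection: [0, 5/138)

0 5/138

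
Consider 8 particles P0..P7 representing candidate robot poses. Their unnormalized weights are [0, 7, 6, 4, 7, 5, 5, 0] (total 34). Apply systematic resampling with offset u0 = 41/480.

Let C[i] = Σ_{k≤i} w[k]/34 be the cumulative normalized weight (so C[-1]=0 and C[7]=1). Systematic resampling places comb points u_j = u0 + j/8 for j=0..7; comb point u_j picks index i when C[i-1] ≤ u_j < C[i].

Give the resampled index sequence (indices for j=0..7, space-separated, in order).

C = [0, 7/34, 13/34, 1/2, 12/17, 29/34, 1, 1]
j=0: u_0=41/480 ∈ [0, 7/34) → index 1
j=1: u_1=101/480 ∈ [7/34, 13/34) → index 2
j=2: u_2=161/480 ∈ [7/34, 13/34) → index 2
j=3: u_3=221/480 ∈ [13/34, 1/2) → index 3
j=4: u_4=281/480 ∈ [1/2, 12/17) → index 4
j=5: u_5=341/480 ∈ [12/17, 29/34) → index 5
j=6: u_6=401/480 ∈ [12/17, 29/34) → index 5
j=7: u_7=461/480 ∈ [29/34, 1) → index 6

1 2 2 3 4 5 5 6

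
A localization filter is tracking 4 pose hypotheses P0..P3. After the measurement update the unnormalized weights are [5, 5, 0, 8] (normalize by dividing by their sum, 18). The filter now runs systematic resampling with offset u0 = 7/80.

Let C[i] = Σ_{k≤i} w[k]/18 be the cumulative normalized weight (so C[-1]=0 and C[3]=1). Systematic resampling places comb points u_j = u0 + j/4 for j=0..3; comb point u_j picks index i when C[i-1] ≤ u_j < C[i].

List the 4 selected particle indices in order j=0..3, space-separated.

0 1 3 3

C = [5/18, 5/9, 5/9, 1]
j=0: u_0=7/80 ∈ [0, 5/18) → index 0
j=1: u_1=27/80 ∈ [5/18, 5/9) → index 1
j=2: u_2=47/80 ∈ [5/9, 1) → index 3
j=3: u_3=67/80 ∈ [5/9, 1) → index 3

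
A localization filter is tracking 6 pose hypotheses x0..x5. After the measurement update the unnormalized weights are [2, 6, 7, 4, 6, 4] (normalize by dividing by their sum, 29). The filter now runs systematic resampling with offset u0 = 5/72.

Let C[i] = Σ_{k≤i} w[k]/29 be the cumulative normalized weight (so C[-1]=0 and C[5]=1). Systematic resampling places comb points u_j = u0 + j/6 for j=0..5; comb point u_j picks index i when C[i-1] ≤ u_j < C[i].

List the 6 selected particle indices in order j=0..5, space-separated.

C = [2/29, 8/29, 15/29, 19/29, 25/29, 1]
j=0: u_0=5/72 ∈ [2/29, 8/29) → index 1
j=1: u_1=17/72 ∈ [2/29, 8/29) → index 1
j=2: u_2=29/72 ∈ [8/29, 15/29) → index 2
j=3: u_3=41/72 ∈ [15/29, 19/29) → index 3
j=4: u_4=53/72 ∈ [19/29, 25/29) → index 4
j=5: u_5=65/72 ∈ [25/29, 1) → index 5

1 1 2 3 4 5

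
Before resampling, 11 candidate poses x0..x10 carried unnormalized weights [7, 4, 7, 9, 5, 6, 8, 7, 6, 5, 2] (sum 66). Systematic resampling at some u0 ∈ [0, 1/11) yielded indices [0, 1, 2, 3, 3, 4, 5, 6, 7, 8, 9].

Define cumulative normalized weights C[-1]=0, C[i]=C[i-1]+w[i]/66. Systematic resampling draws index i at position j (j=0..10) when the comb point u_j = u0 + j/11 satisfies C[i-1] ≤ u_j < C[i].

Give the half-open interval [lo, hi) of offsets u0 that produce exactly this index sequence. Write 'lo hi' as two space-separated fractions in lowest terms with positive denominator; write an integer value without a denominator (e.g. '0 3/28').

1/66 1/33

C = [7/66, 1/6, 3/11, 9/22, 16/33, 19/33, 23/33, 53/66, 59/66, 32/33, 1]
j=0 picked index 0: u0 ∈ [0, 7/66)
j=1 picked index 1: u0 ∈ [1/66, 5/66)
j=2 picked index 2: u0 ∈ [-1/66, 1/11)
j=3 picked index 3: u0 ∈ [0, 3/22)
j=4 picked index 3: u0 ∈ [-1/11, 1/22)
j=5 picked index 4: u0 ∈ [-1/22, 1/33)
j=6 picked index 5: u0 ∈ [-2/33, 1/33)
j=7 picked index 6: u0 ∈ [-2/33, 2/33)
j=8 picked index 7: u0 ∈ [-1/33, 5/66)
j=9 picked index 8: u0 ∈ [-1/66, 5/66)
j=10 picked index 9: u0 ∈ [-1/66, 2/33)
intersection: [1/66, 1/33)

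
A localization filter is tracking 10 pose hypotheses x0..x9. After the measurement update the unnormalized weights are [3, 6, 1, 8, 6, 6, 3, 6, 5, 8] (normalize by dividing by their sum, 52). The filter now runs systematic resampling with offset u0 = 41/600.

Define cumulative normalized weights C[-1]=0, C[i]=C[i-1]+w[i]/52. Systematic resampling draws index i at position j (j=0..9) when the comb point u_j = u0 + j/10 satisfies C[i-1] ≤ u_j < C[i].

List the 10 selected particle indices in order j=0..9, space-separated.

1 1 3 4 5 5 7 8 9 9

C = [3/52, 9/52, 5/26, 9/26, 6/13, 15/26, 33/52, 3/4, 11/13, 1]
j=0: u_0=41/600 ∈ [3/52, 9/52) → index 1
j=1: u_1=101/600 ∈ [3/52, 9/52) → index 1
j=2: u_2=161/600 ∈ [5/26, 9/26) → index 3
j=3: u_3=221/600 ∈ [9/26, 6/13) → index 4
j=4: u_4=281/600 ∈ [6/13, 15/26) → index 5
j=5: u_5=341/600 ∈ [6/13, 15/26) → index 5
j=6: u_6=401/600 ∈ [33/52, 3/4) → index 7
j=7: u_7=461/600 ∈ [3/4, 11/13) → index 8
j=8: u_8=521/600 ∈ [11/13, 1) → index 9
j=9: u_9=581/600 ∈ [11/13, 1) → index 9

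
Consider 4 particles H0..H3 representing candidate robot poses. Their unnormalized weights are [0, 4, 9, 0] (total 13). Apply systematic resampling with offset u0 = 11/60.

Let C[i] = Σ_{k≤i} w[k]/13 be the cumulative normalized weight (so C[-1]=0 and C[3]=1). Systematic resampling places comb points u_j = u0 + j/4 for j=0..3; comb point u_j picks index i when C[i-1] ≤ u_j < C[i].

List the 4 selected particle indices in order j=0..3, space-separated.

C = [0, 4/13, 1, 1]
j=0: u_0=11/60 ∈ [0, 4/13) → index 1
j=1: u_1=13/30 ∈ [4/13, 1) → index 2
j=2: u_2=41/60 ∈ [4/13, 1) → index 2
j=3: u_3=14/15 ∈ [4/13, 1) → index 2

1 2 2 2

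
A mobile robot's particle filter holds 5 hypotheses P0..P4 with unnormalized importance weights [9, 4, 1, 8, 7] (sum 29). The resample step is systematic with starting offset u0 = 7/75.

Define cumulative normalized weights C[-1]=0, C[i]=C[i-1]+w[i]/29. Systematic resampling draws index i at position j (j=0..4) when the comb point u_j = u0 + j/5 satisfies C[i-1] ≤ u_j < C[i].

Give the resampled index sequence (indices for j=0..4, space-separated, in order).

C = [9/29, 13/29, 14/29, 22/29, 1]
j=0: u_0=7/75 ∈ [0, 9/29) → index 0
j=1: u_1=22/75 ∈ [0, 9/29) → index 0
j=2: u_2=37/75 ∈ [14/29, 22/29) → index 3
j=3: u_3=52/75 ∈ [14/29, 22/29) → index 3
j=4: u_4=67/75 ∈ [22/29, 1) → index 4

0 0 3 3 4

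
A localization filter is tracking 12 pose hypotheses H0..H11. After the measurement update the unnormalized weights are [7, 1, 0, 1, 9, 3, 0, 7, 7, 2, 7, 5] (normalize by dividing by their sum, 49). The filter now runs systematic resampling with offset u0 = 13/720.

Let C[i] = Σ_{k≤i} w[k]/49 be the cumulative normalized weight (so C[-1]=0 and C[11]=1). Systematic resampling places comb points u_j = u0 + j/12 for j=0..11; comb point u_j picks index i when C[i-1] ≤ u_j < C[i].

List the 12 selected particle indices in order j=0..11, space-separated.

C = [1/7, 8/49, 8/49, 9/49, 18/49, 3/7, 3/7, 4/7, 5/7, 37/49, 44/49, 1]
j=0: u_0=13/720 ∈ [0, 1/7) → index 0
j=1: u_1=73/720 ∈ [0, 1/7) → index 0
j=2: u_2=133/720 ∈ [9/49, 18/49) → index 4
j=3: u_3=193/720 ∈ [9/49, 18/49) → index 4
j=4: u_4=253/720 ∈ [9/49, 18/49) → index 4
j=5: u_5=313/720 ∈ [3/7, 4/7) → index 7
j=6: u_6=373/720 ∈ [3/7, 4/7) → index 7
j=7: u_7=433/720 ∈ [4/7, 5/7) → index 8
j=8: u_8=493/720 ∈ [4/7, 5/7) → index 8
j=9: u_9=553/720 ∈ [37/49, 44/49) → index 10
j=10: u_10=613/720 ∈ [37/49, 44/49) → index 10
j=11: u_11=673/720 ∈ [44/49, 1) → index 11

0 0 4 4 4 7 7 8 8 10 10 11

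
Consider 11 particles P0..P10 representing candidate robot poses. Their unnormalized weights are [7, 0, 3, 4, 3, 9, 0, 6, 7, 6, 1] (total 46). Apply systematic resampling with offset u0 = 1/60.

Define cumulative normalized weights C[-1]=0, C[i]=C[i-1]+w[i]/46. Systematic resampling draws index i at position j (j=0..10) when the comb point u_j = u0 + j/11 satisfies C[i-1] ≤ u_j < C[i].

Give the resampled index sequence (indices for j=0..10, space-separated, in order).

0 0 2 3 5 5 5 7 8 8 9

C = [7/46, 7/46, 5/23, 7/23, 17/46, 13/23, 13/23, 16/23, 39/46, 45/46, 1]
j=0: u_0=1/60 ∈ [0, 7/46) → index 0
j=1: u_1=71/660 ∈ [0, 7/46) → index 0
j=2: u_2=131/660 ∈ [7/46, 5/23) → index 2
j=3: u_3=191/660 ∈ [5/23, 7/23) → index 3
j=4: u_4=251/660 ∈ [17/46, 13/23) → index 5
j=5: u_5=311/660 ∈ [17/46, 13/23) → index 5
j=6: u_6=371/660 ∈ [17/46, 13/23) → index 5
j=7: u_7=431/660 ∈ [13/23, 16/23) → index 7
j=8: u_8=491/660 ∈ [16/23, 39/46) → index 8
j=9: u_9=551/660 ∈ [16/23, 39/46) → index 8
j=10: u_10=611/660 ∈ [39/46, 45/46) → index 9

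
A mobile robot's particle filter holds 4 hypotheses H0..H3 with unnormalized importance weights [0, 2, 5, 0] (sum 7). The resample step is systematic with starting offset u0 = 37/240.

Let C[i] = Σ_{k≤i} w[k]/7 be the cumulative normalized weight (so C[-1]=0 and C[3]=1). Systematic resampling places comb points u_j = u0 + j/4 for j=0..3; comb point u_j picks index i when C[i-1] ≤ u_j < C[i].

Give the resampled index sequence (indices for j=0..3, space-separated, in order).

1 2 2 2

C = [0, 2/7, 1, 1]
j=0: u_0=37/240 ∈ [0, 2/7) → index 1
j=1: u_1=97/240 ∈ [2/7, 1) → index 2
j=2: u_2=157/240 ∈ [2/7, 1) → index 2
j=3: u_3=217/240 ∈ [2/7, 1) → index 2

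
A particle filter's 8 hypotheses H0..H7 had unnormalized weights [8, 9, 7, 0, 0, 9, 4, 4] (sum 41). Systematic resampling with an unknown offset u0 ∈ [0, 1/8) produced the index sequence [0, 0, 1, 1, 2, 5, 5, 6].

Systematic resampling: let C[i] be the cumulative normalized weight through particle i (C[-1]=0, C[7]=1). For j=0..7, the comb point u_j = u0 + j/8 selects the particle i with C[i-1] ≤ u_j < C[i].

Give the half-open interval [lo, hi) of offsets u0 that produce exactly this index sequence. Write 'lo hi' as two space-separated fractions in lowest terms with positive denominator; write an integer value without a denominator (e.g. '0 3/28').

0 9/328

C = [8/41, 17/41, 24/41, 24/41, 24/41, 33/41, 37/41, 1]
j=0 picked index 0: u0 ∈ [0, 8/41)
j=1 picked index 0: u0 ∈ [-1/8, 23/328)
j=2 picked index 1: u0 ∈ [-9/164, 27/164)
j=3 picked index 1: u0 ∈ [-59/328, 13/328)
j=4 picked index 2: u0 ∈ [-7/82, 7/82)
j=5 picked index 5: u0 ∈ [-13/328, 59/328)
j=6 picked index 5: u0 ∈ [-27/164, 9/164)
j=7 picked index 6: u0 ∈ [-23/328, 9/328)
intersection: [0, 9/328)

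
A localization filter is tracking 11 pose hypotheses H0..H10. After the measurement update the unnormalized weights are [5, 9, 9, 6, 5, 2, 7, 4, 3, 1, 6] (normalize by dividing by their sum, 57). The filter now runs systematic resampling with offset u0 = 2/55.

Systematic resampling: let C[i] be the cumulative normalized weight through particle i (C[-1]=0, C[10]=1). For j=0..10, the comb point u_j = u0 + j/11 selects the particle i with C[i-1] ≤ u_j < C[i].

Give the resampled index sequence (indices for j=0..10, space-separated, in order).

C = [5/57, 14/57, 23/57, 29/57, 34/57, 12/19, 43/57, 47/57, 50/57, 17/19, 1]
j=0: u_0=2/55 ∈ [0, 5/57) → index 0
j=1: u_1=7/55 ∈ [5/57, 14/57) → index 1
j=2: u_2=12/55 ∈ [5/57, 14/57) → index 1
j=3: u_3=17/55 ∈ [14/57, 23/57) → index 2
j=4: u_4=2/5 ∈ [14/57, 23/57) → index 2
j=5: u_5=27/55 ∈ [23/57, 29/57) → index 3
j=6: u_6=32/55 ∈ [29/57, 34/57) → index 4
j=7: u_7=37/55 ∈ [12/19, 43/57) → index 6
j=8: u_8=42/55 ∈ [43/57, 47/57) → index 7
j=9: u_9=47/55 ∈ [47/57, 50/57) → index 8
j=10: u_10=52/55 ∈ [17/19, 1) → index 10

0 1 1 2 2 3 4 6 7 8 10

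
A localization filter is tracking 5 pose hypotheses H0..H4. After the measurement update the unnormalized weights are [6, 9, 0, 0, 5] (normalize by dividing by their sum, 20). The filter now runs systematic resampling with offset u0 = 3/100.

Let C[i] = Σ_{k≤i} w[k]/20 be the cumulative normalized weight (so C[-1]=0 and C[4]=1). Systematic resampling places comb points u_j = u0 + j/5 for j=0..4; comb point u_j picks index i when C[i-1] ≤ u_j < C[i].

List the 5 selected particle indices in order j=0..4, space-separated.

C = [3/10, 3/4, 3/4, 3/4, 1]
j=0: u_0=3/100 ∈ [0, 3/10) → index 0
j=1: u_1=23/100 ∈ [0, 3/10) → index 0
j=2: u_2=43/100 ∈ [3/10, 3/4) → index 1
j=3: u_3=63/100 ∈ [3/10, 3/4) → index 1
j=4: u_4=83/100 ∈ [3/4, 1) → index 4

0 0 1 1 4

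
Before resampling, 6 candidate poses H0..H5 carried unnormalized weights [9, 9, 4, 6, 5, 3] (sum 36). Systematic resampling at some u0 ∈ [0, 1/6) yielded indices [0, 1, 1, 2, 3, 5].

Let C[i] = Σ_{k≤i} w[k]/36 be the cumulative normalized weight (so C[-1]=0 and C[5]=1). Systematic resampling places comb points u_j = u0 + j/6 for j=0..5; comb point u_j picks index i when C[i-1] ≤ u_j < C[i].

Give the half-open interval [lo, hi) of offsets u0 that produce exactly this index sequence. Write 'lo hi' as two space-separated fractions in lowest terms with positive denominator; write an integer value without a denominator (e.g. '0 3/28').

1/12 1/9

C = [1/4, 1/2, 11/18, 7/9, 11/12, 1]
j=0 picked index 0: u0 ∈ [0, 1/4)
j=1 picked index 1: u0 ∈ [1/12, 1/3)
j=2 picked index 1: u0 ∈ [-1/12, 1/6)
j=3 picked index 2: u0 ∈ [0, 1/9)
j=4 picked index 3: u0 ∈ [-1/18, 1/9)
j=5 picked index 5: u0 ∈ [1/12, 1/6)
intersection: [1/12, 1/9)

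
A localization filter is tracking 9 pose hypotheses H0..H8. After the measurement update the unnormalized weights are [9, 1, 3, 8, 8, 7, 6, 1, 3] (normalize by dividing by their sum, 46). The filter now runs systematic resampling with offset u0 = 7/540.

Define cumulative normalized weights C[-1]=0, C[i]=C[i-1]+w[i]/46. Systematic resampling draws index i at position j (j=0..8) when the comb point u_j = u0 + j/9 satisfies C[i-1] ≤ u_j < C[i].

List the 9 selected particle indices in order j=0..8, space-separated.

C = [9/46, 5/23, 13/46, 21/46, 29/46, 18/23, 21/23, 43/46, 1]
j=0: u_0=7/540 ∈ [0, 9/46) → index 0
j=1: u_1=67/540 ∈ [0, 9/46) → index 0
j=2: u_2=127/540 ∈ [5/23, 13/46) → index 2
j=3: u_3=187/540 ∈ [13/46, 21/46) → index 3
j=4: u_4=247/540 ∈ [21/46, 29/46) → index 4
j=5: u_5=307/540 ∈ [21/46, 29/46) → index 4
j=6: u_6=367/540 ∈ [29/46, 18/23) → index 5
j=7: u_7=427/540 ∈ [18/23, 21/23) → index 6
j=8: u_8=487/540 ∈ [18/23, 21/23) → index 6

0 0 2 3 4 4 5 6 6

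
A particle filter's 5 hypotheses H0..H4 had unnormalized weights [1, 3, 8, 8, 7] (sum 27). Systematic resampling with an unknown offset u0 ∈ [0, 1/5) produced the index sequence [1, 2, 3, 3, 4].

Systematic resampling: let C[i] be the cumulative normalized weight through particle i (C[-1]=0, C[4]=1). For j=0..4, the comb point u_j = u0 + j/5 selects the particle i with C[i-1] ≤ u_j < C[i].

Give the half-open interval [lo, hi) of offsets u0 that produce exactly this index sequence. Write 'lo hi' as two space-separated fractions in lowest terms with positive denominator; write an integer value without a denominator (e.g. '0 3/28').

C = [1/27, 4/27, 4/9, 20/27, 1]
j=0 picked index 1: u0 ∈ [1/27, 4/27)
j=1 picked index 2: u0 ∈ [-7/135, 11/45)
j=2 picked index 3: u0 ∈ [2/45, 46/135)
j=3 picked index 3: u0 ∈ [-7/45, 19/135)
j=4 picked index 4: u0 ∈ [-8/135, 1/5)
intersection: [2/45, 19/135)

2/45 19/135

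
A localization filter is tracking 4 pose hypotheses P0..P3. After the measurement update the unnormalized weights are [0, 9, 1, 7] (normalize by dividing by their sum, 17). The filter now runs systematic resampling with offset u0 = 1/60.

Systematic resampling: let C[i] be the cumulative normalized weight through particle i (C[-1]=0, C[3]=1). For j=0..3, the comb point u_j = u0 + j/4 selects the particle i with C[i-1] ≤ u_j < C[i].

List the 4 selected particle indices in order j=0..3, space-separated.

C = [0, 9/17, 10/17, 1]
j=0: u_0=1/60 ∈ [0, 9/17) → index 1
j=1: u_1=4/15 ∈ [0, 9/17) → index 1
j=2: u_2=31/60 ∈ [0, 9/17) → index 1
j=3: u_3=23/30 ∈ [10/17, 1) → index 3

1 1 1 3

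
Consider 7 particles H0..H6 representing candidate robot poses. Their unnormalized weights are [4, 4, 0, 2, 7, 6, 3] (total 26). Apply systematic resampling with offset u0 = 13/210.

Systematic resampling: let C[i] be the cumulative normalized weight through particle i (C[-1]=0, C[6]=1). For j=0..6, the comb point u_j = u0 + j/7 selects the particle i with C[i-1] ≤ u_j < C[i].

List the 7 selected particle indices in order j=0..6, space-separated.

C = [2/13, 4/13, 4/13, 5/13, 17/26, 23/26, 1]
j=0: u_0=13/210 ∈ [0, 2/13) → index 0
j=1: u_1=43/210 ∈ [2/13, 4/13) → index 1
j=2: u_2=73/210 ∈ [4/13, 5/13) → index 3
j=3: u_3=103/210 ∈ [5/13, 17/26) → index 4
j=4: u_4=19/30 ∈ [5/13, 17/26) → index 4
j=5: u_5=163/210 ∈ [17/26, 23/26) → index 5
j=6: u_6=193/210 ∈ [23/26, 1) → index 6

0 1 3 4 4 5 6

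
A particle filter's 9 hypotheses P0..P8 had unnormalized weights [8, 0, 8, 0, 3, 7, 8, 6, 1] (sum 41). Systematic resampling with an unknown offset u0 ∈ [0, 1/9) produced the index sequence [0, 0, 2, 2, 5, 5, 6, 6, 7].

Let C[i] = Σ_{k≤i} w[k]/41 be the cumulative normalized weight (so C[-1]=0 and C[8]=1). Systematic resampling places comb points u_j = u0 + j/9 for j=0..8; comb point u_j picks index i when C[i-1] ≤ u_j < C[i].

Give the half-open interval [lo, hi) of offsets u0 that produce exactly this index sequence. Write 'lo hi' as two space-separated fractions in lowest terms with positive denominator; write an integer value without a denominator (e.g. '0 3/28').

7/369 19/369

C = [8/41, 8/41, 16/41, 16/41, 19/41, 26/41, 34/41, 40/41, 1]
j=0 picked index 0: u0 ∈ [0, 8/41)
j=1 picked index 0: u0 ∈ [-1/9, 31/369)
j=2 picked index 2: u0 ∈ [-10/369, 62/369)
j=3 picked index 2: u0 ∈ [-17/123, 7/123)
j=4 picked index 5: u0 ∈ [7/369, 70/369)
j=5 picked index 5: u0 ∈ [-34/369, 29/369)
j=6 picked index 6: u0 ∈ [-4/123, 20/123)
j=7 picked index 6: u0 ∈ [-53/369, 19/369)
j=8 picked index 7: u0 ∈ [-22/369, 32/369)
intersection: [7/369, 19/369)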